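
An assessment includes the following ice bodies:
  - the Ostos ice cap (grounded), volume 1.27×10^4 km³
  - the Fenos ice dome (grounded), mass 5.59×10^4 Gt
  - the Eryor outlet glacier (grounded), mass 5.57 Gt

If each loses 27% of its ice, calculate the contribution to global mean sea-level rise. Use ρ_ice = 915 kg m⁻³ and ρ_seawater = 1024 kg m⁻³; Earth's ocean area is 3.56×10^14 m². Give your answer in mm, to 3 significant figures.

≈ 50.0 mm

Ostos: 0.27 × 1.27×10^4 km³ × (915/1024) = 3064 km³ of water.
Fenos: 0.27 × 5.59×10^4 Gt = 1.509×10^16 kg; dividing by ρ_w = 1024 kg m⁻³ gives 1.474×10^13 m³ of water.
Eryor: 0.27 × 5.57 Gt = 1.504×10^12 kg; dividing by ρ_w = 1024 kg m⁻³ gives 1.469×10^9 m³ of water.
Total added water ≈ 1.780×10^13 m³ over 3.56×10^14 m² → Δh = 0.0500 m = 50.0 mm.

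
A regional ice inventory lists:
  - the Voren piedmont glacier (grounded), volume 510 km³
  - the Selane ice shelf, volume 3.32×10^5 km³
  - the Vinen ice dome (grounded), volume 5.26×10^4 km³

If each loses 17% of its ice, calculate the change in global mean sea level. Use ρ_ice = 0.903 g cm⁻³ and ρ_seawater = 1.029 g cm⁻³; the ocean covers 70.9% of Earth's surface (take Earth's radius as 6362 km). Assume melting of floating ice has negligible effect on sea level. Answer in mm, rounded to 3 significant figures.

Voren: 0.17 × 510 km³ × (903/1029) = 76.08 km³ of water.
The Selane ice shelf is floating and already displaces its own weight of water, so its melt adds essentially nothing to sea level.
Vinen: 0.17 × 5.26×10^4 km³ × (903/1029) = 7847 km³ of water.
Total added water ≈ 7.923×10^12 m³ over 3.61×10^14 m² → Δh = 0.0220 m = 22.0 mm.

≈ 22.0 mm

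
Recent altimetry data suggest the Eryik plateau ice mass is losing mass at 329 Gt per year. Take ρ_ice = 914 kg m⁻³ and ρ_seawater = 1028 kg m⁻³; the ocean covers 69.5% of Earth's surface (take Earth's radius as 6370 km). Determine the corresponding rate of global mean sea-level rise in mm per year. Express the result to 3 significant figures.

≈ 0.903 mm/yr

ρ_w = 1028 kg m⁻³. Annual water volume added = 329 Gt / ρ_w = 3.290×10^14 kg / 1028 kg m⁻³ = 3.200×10^11 m³.
Δh per year = 3.200×10^11 / 3.54×10^14 = 9.03×10^-4 m = 0.903 mm.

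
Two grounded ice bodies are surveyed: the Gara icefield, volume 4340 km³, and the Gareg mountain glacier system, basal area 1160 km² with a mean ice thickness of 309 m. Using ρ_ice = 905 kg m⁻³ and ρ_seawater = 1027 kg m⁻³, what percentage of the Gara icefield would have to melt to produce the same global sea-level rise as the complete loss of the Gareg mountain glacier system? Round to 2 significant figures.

≈ 8.3 %

Equal sea-level rise means equal mass of meltwater, i.e. equal mass of ice lost.
Ice mass of Gareg: 3.244×10^14 kg; ice mass of Gara: 3.928×10^15 kg.
Fraction required = 3.244×10^14 / 3.928×10^15 = 0.0826 → 8.3 %.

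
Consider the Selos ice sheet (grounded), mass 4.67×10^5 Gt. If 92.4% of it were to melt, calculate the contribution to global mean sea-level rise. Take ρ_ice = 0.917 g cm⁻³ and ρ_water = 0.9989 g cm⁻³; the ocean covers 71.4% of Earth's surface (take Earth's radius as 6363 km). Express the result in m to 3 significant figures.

Selos: 0.924 × 4.67×10^5 Gt = 4.315×10^17 kg; dividing by ρ_w = 0.9989 g cm⁻³ = 998.9 kg m⁻³ gives 4.320×10^14 m³ of water.
Spread over 3.63×10^14 m² of ocean, Δh = 4.320×10^14 / 3.63×10^14 = 1.19 m.

≈ 1.19 m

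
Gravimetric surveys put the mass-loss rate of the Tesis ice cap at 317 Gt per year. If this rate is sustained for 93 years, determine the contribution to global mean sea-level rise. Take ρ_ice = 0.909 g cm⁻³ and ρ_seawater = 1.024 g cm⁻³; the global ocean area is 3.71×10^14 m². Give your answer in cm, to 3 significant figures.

Total mass lost = 317 Gt/yr × 93 yr = 2.948×10^4 Gt = 2.948×10^16 kg.
ρ_w = 1.024 g cm⁻³ = 1024 kg m⁻³, so water volume = 2.948×10^16 / 1024 = 2.879×10^13 m³.
Δh = 2.879×10^13 / 3.71×10^14 = 0.0776 m = 7.76 cm.

≈ 7.76 cm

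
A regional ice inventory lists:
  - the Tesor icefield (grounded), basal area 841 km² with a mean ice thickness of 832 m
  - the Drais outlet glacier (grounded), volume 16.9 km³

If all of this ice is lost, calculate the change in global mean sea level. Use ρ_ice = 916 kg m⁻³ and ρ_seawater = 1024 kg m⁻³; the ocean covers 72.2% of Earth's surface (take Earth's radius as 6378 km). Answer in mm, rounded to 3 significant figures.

Tesor: ice volume = 841 km² × 832 m = 699.7 km³; 699.7 × (916/1024) = 625.9 km³ of water.
Drais: 16.9 km³ × (916/1024) = 15.12 km³ of water.
Total added water ≈ 6.410×10^11 m³ over 3.69×10^14 m² → Δh = 1.74×10^-3 m = 1.74 mm.

≈ 1.74 mm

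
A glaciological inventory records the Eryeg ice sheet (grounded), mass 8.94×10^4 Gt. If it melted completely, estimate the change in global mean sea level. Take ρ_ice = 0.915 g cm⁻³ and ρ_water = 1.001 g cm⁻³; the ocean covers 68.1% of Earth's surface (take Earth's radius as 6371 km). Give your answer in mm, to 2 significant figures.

≈ 260 mm

Eryeg: 8.94×10^4 Gt = 8.940×10^16 kg; dividing by ρ_w = 1.001 g cm⁻³ = 1001 kg m⁻³ gives 8.931×10^13 m³ of water.
Spread over 3.47×10^14 m² of ocean, Δh = 8.931×10^13 / 3.47×10^14 = 0.257 m = 260 mm.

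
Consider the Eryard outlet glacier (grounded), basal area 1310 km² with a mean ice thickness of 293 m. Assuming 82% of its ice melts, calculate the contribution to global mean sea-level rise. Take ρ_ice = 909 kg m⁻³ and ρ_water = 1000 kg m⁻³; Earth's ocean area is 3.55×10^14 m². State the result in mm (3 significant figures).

Eryard: ice volume = 1310 km² × 293 m = 383.8 km³; 0.82 × 383.8 × (909/1000) = 286.1 km³ of water.
Spread over 3.55×10^14 m² of ocean, Δh = 2.861×10^11 / 3.55×10^14 = 8.06×10^-4 m = 0.806 mm.

≈ 0.806 mm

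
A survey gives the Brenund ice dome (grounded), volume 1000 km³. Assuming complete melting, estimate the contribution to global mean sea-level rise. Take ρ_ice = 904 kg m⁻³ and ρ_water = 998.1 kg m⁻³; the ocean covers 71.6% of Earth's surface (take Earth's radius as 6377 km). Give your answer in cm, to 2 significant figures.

Brenund: 1000 km³ × (904/998.1) = 905.7 km³ of water.
Spread over 3.66×10^14 m² of ocean, Δh = 9.057×10^11 / 3.66×10^14 = 2.48×10^-3 m = 0.25 cm.

≈ 0.25 cm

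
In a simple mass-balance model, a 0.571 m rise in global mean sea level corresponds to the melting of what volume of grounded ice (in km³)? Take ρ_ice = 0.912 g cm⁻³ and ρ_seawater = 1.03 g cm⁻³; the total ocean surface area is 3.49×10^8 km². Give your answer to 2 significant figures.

Required water volume = Δh × A = 0.571 m × 3.49×10^14 m² = 1.993×10^14 m³ = 1.993×10^5 km³.
Ice volume = water volume × ρ_w/ρ_ice = 1.993×10^5 × 1030/912 = 2.3×10^5 km³.

≈ 2.3×10^5 km³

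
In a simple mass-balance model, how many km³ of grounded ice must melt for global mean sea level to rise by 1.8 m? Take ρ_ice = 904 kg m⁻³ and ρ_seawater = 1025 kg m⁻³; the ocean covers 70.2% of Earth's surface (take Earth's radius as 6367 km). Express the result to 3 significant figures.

Required water volume = Δh × A = 1.8 m × 3.58×10^14 m² = 6.437×10^14 m³ = 6.437×10^5 km³.
Ice volume = water volume × ρ_w/ρ_ice = 6.437×10^5 × 1025/904 = 7.30×10^5 km³.

≈ 7.30×10^5 km³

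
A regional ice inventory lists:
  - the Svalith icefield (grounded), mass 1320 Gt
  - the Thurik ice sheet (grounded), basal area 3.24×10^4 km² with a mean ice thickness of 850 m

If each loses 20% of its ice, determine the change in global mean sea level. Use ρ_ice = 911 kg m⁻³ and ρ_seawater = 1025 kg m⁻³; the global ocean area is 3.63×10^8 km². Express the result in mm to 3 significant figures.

≈ 14.2 mm

Svalith: 0.2 × 1320 Gt = 2.640×10^14 kg; dividing by ρ_w = 1025 kg m⁻³ gives 2.576×10^11 m³ of water.
Thurik: ice volume = 3.24×10^4 km² × 850 m = 2.754×10^4 km³; 0.2 × 2.754×10^4 × (911/1025) = 4895 km³ of water.
Total added water ≈ 5.153×10^12 m³ over 3.63×10^14 m² → Δh = 0.0142 m = 14.2 mm.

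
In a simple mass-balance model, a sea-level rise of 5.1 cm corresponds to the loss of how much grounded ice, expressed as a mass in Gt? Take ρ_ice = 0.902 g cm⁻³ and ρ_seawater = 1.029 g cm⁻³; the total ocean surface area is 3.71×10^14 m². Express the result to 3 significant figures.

≈ 1.95×10^4 Gt

Required water volume = Δh × A = 0.051 m × 3.71×10^14 m² = 1.892×10^13 m³.
ρ_w = 1.029 g cm⁻³ = 1029 kg m⁻³, so the mass of water = 1.892×10^13 m³ × 1029 kg m⁻³ = 1.947×10^16 kg = 1.95×10^4 Gt (and the same mass of ice, by conservation).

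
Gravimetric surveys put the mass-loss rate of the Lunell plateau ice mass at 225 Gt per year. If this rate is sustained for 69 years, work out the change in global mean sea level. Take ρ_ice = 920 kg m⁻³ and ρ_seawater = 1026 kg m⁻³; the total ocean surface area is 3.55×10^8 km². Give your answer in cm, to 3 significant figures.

≈ 4.26 cm

Total mass lost = 225 Gt/yr × 69 yr = 1.552×10^4 Gt = 1.552×10^16 kg.
ρ_w = 1026 kg m⁻³, so water volume = 1.552×10^16 / 1026 = 1.513×10^13 m³.
Δh = 1.513×10^13 / 3.55×10^14 = 0.0426 m = 4.26 cm.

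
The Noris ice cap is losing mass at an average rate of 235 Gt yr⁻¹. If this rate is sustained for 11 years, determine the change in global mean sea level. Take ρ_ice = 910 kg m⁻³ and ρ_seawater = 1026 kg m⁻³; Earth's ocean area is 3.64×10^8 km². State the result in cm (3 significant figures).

Total mass lost = 235 Gt/yr × 11 yr = 2585 Gt = 2.585×10^15 kg.
ρ_w = 1026 kg m⁻³, so water volume = 2.585×10^15 / 1026 = 2.519×10^12 m³.
Δh = 2.519×10^12 / 3.64×10^14 = 6.92×10^-3 m = 0.692 cm.

≈ 0.692 cm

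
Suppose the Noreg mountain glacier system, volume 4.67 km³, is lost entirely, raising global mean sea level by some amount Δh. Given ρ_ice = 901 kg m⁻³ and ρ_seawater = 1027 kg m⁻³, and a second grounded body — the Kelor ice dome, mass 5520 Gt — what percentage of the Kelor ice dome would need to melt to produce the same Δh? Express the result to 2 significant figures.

≈ 0.076 %

Equal sea-level rise means equal mass of meltwater, i.e. equal mass of ice lost.
Ice mass of Noreg: 4.208×10^12 kg; ice mass of Kelor: 5.520×10^15 kg.
Fraction required = 4.208×10^12 / 5.520×10^15 = 7.62×10^-4 → 0.076 %.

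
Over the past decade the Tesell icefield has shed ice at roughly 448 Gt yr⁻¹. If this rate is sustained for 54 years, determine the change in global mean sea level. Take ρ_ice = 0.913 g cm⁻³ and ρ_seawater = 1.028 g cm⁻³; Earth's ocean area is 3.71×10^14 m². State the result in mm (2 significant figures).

Total mass lost = 448 Gt/yr × 54 yr = 2.419×10^4 Gt = 2.419×10^16 kg.
ρ_w = 1.028 g cm⁻³ = 1028 kg m⁻³, so water volume = 2.419×10^16 / 1028 = 2.353×10^13 m³.
Δh = 2.353×10^13 / 3.71×10^14 = 0.0634 m = 63 mm.

≈ 63 mm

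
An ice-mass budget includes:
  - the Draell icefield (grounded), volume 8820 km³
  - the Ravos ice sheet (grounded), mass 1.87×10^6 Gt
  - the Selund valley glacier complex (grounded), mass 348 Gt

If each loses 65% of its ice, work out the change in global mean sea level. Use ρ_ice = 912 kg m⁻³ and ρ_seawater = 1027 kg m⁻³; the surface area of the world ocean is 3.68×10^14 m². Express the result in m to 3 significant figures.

Draell: 0.65 × 8820 km³ × (912/1027) = 5091 km³ of water.
Ravos: 0.65 × 1.87×10^6 Gt = 1.216×10^18 kg; dividing by ρ_w = 1027 kg m⁻³ gives 1.184×10^15 m³ of water.
Selund: 0.65 × 348 Gt = 2.262×10^14 kg; dividing by ρ_w = 1027 kg m⁻³ gives 2.203×10^11 m³ of water.
Total added water ≈ 1.189×10^15 m³ over 3.68×10^14 m² → Δh = 3.23 m.

≈ 3.23 m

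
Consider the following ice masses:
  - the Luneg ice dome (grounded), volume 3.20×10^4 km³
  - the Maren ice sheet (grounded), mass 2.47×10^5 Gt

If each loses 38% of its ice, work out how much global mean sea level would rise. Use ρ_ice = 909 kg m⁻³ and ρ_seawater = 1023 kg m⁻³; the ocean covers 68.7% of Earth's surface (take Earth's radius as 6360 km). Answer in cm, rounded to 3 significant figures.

Luneg: 0.38 × 3.20×10^4 km³ × (909/1023) = 1.080×10^4 km³ of water.
Maren: 0.38 × 2.47×10^5 Gt = 9.386×10^16 kg; dividing by ρ_w = 1023 kg m⁻³ gives 9.175×10^13 m³ of water.
Total added water ≈ 1.026×10^14 m³ over 3.49×10^14 m² → Δh = 0.294 m = 29.4 cm.

≈ 29.4 cm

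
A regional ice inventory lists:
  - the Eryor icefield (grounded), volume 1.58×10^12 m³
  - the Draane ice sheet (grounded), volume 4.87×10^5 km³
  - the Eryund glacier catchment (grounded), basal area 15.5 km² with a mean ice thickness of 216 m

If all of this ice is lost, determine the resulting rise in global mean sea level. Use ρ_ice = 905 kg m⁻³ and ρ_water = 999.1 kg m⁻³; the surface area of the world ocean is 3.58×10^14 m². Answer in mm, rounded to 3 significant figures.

≈ 1240 mm

Eryor: 1.58×10^12 m³ × (905/999.1) = 1.431×10^12 m³ of water.
Draane: 4.87×10^5 km³ × (905/999.1) = 4.411×10^5 km³ of water.
Eryund: ice volume = 15.5 km² × 216 m = 3.348 km³; 3.348 × (905/999.1) = 3.033 km³ of water.
Total added water ≈ 4.426×10^14 m³ over 3.58×10^14 m² → Δh = 1.24 m = 1240 mm.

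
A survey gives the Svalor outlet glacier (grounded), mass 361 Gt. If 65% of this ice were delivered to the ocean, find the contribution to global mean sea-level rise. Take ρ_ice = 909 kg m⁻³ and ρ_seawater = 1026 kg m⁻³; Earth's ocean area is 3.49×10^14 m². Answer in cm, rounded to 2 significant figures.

Svalor: 0.65 × 361 Gt = 2.346×10^14 kg; dividing by ρ_w = 1026 kg m⁻³ gives 2.287×10^11 m³ of water.
Spread over 3.49×10^14 m² of ocean, Δh = 2.287×10^11 / 3.49×10^14 = 6.55×10^-4 m = 0.066 cm.

≈ 0.066 cm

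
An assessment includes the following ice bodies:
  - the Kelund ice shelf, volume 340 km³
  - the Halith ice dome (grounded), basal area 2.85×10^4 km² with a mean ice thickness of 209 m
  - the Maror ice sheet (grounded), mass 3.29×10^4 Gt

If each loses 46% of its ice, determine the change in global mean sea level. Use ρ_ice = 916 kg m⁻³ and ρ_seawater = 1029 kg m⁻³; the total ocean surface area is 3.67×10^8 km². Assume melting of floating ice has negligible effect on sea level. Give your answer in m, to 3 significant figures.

The Kelund ice shelf is floating and already displaces its own weight of water, so its melt adds essentially nothing to sea level.
Halith: ice volume = 2.85×10^4 km² × 209 m = 5956 km³; 0.46 × 5956 × (916/1029) = 2439 km³ of water.
Maror: 0.46 × 3.29×10^4 Gt = 1.513×10^16 kg; dividing by ρ_w = 1029 kg m⁻³ gives 1.471×10^13 m³ of water.
Total added water ≈ 1.715×10^13 m³ over 3.67×10^14 m² → Δh = 0.0467 m.

≈ 0.0467 m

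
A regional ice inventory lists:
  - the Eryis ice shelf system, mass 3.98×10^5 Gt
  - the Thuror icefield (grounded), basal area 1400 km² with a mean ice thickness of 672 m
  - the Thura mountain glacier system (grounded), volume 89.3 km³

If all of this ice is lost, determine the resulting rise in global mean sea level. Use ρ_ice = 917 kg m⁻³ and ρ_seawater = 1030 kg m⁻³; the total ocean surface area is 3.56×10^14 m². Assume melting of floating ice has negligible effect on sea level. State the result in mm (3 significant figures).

≈ 2.58 mm

The Eryis ice shelf system is floating and already displaces its own weight of water, so its melt adds essentially nothing to sea level.
Thuror: ice volume = 1400 km² × 672 m = 940.8 km³; 940.8 × (917/1030) = 837.6 km³ of water.
Thura: 89.3 km³ × (917/1030) = 79.50 km³ of water.
Total added water ≈ 9.171×10^11 m³ over 3.56×10^14 m² → Δh = 2.58×10^-3 m = 2.58 mm.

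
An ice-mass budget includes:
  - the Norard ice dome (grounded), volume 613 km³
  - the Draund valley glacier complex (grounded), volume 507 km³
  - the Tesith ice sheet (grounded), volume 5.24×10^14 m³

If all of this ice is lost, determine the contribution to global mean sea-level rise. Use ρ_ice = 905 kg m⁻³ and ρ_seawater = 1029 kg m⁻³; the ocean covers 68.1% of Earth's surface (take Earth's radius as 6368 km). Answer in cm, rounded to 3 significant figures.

≈ 133 cm

Norard: 613 km³ × (905/1029) = 539.1 km³ of water.
Draund: 507 km³ × (905/1029) = 445.9 km³ of water.
Tesith: 5.24×10^14 m³ × (905/1029) = 4.609×10^14 m³ of water.
Total added water ≈ 4.618×10^14 m³ over 3.47×10^14 m² → Δh = 1.33 m = 133 cm.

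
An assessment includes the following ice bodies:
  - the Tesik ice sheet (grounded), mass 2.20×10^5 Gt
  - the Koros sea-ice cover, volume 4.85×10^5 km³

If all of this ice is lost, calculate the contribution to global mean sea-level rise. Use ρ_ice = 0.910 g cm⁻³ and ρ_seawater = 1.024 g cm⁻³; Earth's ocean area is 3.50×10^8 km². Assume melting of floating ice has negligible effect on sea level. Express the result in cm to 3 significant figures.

Tesik: 2.20×10^5 Gt = 2.200×10^17 kg; dividing by ρ_w = 1.024 g cm⁻³ = 1024 kg m⁻³ gives 2.148×10^14 m³ of water.
The Koros sea-ice cover is floating and already displaces its own weight of water, so its melt adds essentially nothing to sea level.
Total added water ≈ 2.148×10^14 m³ over 3.50×10^14 m² → Δh = 0.614 m = 61.4 cm.

≈ 61.4 cm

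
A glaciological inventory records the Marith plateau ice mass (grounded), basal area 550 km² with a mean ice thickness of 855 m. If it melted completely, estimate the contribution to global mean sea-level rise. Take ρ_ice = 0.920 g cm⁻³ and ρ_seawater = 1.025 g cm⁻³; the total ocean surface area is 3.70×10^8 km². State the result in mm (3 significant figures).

≈ 1.14 mm

Marith: ice volume = 550 km² × 855 m = 470.2 km³; 470.2 × (920/1025) = 422.1 km³ of water.
Spread over 3.70×10^14 m² of ocean, Δh = 4.221×10^11 / 3.70×10^14 = 1.14×10^-3 m = 1.14 mm.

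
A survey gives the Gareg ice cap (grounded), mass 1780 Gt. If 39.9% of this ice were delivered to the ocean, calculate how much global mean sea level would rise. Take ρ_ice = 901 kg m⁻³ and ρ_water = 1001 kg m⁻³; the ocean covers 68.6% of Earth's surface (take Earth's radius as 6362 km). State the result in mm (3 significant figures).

≈ 2.03 mm

Gareg: 0.399 × 1780 Gt = 7.102×10^14 kg; dividing by ρ_w = 1001 kg m⁻³ gives 7.095×10^11 m³ of water.
Spread over 3.49×10^14 m² of ocean, Δh = 7.095×10^11 / 3.49×10^14 = 2.03×10^-3 m = 2.03 mm.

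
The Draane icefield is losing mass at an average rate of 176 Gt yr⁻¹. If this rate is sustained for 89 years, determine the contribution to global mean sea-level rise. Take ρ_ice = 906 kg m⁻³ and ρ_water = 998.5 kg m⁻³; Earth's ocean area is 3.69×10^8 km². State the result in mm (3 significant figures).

≈ 42.5 mm

Total mass lost = 176 Gt/yr × 89 yr = 1.566×10^4 Gt = 1.566×10^16 kg.
ρ_w = 998.5 kg m⁻³, so water volume = 1.566×10^16 / 998.5 = 1.569×10^13 m³.
Δh = 1.569×10^13 / 3.69×10^14 = 0.0425 m = 42.5 mm.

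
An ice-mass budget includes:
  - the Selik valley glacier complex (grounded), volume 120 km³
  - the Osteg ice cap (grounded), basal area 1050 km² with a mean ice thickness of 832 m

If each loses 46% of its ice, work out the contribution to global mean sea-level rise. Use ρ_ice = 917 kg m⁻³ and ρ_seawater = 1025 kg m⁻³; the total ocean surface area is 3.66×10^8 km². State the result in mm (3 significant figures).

≈ 1.12 mm

Selik: 0.46 × 120 km³ × (917/1025) = 49.38 km³ of water.
Osteg: ice volume = 1050 km² × 832 m = 873.6 km³; 0.46 × 873.6 × (917/1025) = 359.5 km³ of water.
Total added water ≈ 4.089×10^11 m³ over 3.66×10^14 m² → Δh = 1.12×10^-3 m = 1.12 mm.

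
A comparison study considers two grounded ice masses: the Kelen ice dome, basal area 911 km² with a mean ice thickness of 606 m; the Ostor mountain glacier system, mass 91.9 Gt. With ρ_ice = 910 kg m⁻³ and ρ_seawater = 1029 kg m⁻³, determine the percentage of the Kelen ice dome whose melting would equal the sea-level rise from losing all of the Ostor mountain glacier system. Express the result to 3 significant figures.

Equal sea-level rise means equal mass of meltwater, i.e. equal mass of ice lost.
Ice mass of Ostor: 9.190×10^13 kg; ice mass of Kelen: 5.024×10^14 kg.
Fraction required = 9.190×10^13 / 5.024×10^14 = 0.183 → 18.3 %.

≈ 18.3 %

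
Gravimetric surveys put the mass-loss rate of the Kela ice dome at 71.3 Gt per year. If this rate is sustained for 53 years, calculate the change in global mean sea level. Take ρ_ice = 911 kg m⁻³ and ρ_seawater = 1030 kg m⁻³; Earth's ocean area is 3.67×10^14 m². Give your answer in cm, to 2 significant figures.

Total mass lost = 71.3 Gt/yr × 53 yr = 3779 Gt = 3.779×10^15 kg.
ρ_w = 1030 kg m⁻³, so water volume = 3.779×10^15 / 1030 = 3.669×10^12 m³.
Δh = 3.669×10^12 / 3.67×10^14 = 0.0100 m = 1.0 cm.

≈ 1.0 cm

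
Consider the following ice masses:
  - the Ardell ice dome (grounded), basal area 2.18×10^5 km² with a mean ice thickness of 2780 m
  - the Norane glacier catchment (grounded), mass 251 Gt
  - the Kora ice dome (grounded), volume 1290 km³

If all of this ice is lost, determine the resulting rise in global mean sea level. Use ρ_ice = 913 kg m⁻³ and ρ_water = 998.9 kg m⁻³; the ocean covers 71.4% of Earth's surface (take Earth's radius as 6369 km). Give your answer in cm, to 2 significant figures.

≈ 150 cm

Ardell: ice volume = 2.18×10^5 km² × 2780 m = 6.060×10^5 km³; 6.060×10^5 × (913/998.9) = 5.539×10^5 km³ of water.
Norane: 251 Gt = 2.510×10^14 kg; dividing by ρ_w = 998.9 kg m⁻³ gives 2.513×10^11 m³ of water.
Kora: 1290 km³ × (913/998.9) = 1179 km³ of water.
Total added water ≈ 5.554×10^14 m³ over 3.64×10^14 m² → Δh = 1.53 m = 150 cm.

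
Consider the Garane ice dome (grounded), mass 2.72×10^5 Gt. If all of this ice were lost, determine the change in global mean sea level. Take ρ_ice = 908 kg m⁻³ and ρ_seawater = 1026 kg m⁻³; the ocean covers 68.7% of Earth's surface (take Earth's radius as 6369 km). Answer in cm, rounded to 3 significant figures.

≈ 75.7 cm

Garane: 2.72×10^5 Gt = 2.720×10^17 kg; dividing by ρ_w = 1026 kg m⁻³ gives 2.651×10^14 m³ of water.
Spread over 3.50×10^14 m² of ocean, Δh = 2.651×10^14 / 3.50×10^14 = 0.757 m = 75.7 cm.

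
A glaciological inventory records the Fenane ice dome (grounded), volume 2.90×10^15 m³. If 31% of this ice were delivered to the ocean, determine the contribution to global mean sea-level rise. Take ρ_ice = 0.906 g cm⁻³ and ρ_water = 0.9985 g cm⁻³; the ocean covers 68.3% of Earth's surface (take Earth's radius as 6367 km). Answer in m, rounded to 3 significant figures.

≈ 2.34 m

Fenane: 0.31 × 2.90×10^15 m³ × (906/998.5) = 8.157×10^14 m³ of water.
Spread over 3.48×10^14 m² of ocean, Δh = 8.157×10^14 / 3.48×10^14 = 2.34 m.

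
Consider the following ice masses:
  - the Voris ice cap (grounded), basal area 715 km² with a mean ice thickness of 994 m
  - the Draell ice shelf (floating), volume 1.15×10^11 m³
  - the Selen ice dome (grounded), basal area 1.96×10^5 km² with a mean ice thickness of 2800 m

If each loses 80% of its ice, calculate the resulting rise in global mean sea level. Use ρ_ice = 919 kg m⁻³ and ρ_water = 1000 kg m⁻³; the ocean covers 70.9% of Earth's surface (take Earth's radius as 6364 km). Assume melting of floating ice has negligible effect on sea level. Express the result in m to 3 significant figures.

Voris: ice volume = 715 km² × 994 m = 710.7 km³; 0.8 × 710.7 × (919/1000) = 522.5 km³ of water.
The Draell ice shelf is floating and already displaces its own weight of water, so its melt adds essentially nothing to sea level.
Selen: ice volume = 1.96×10^5 km² × 2800 m = 5.488×10^5 km³; 0.8 × 5.488×10^5 × (919/1000) = 4.035×10^5 km³ of water.
Total added water ≈ 4.040×10^14 m³ over 3.61×10^14 m² → Δh = 1.12 m.

≈ 1.12 m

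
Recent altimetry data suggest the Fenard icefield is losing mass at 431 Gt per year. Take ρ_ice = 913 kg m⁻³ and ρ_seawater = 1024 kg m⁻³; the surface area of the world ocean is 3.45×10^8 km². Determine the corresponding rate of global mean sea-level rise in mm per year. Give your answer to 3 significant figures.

ρ_w = 1024 kg m⁻³. Annual water volume added = 431 Gt / ρ_w = 4.310×10^14 kg / 1024 kg m⁻³ = 4.209×10^11 m³.
Δh per year = 4.209×10^11 / 3.45×10^14 = 1.22×10^-3 m = 1.22 mm.

≈ 1.22 mm/yr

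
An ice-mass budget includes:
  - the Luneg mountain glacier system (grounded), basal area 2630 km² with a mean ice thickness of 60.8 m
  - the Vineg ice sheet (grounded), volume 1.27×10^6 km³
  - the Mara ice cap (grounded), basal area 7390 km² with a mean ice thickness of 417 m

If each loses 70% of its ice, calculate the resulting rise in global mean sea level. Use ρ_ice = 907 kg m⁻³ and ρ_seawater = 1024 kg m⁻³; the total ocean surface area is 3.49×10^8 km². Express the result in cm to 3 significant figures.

Luneg: ice volume = 2630 km² × 60.8 m = 159.9 km³; 0.7 × 159.9 × (907/1024) = 99.14 km³ of water.
Vineg: 0.7 × 1.27×10^6 km³ × (907/1024) = 7.874×10^5 km³ of water.
Mara: ice volume = 7390 km² × 417 m = 3082 km³; 0.7 × 3082 × (907/1024) = 1911 km³ of water.
Total added water ≈ 7.894×10^14 m³ over 3.49×10^14 m² → Δh = 2.26 m = 226 cm.

≈ 226 cm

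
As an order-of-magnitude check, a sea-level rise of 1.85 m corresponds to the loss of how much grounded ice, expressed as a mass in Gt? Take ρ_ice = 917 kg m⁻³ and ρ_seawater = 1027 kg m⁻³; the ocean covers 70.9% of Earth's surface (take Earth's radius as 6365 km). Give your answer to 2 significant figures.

Required water volume = Δh × A = 1.85 m × 3.61×10^14 m² = 6.678×10^14 m³.
ρ_w = 1027 kg m⁻³, so the mass of water = 6.678×10^14 m³ × 1027 kg m⁻³ = 6.858×10^17 kg = 6.9×10^5 Gt (and the same mass of ice, by conservation).

≈ 6.9×10^5 Gt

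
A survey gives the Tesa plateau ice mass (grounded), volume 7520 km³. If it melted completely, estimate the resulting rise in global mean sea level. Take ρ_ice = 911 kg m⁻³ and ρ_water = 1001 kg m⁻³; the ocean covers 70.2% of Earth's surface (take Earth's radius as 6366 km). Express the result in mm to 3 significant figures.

Tesa: 7520 km³ × (911/1001) = 6844 km³ of water.
Spread over 3.58×10^14 m² of ocean, Δh = 6.844×10^12 / 3.58×10^14 = 0.0191 m = 19.1 mm.

≈ 19.1 mm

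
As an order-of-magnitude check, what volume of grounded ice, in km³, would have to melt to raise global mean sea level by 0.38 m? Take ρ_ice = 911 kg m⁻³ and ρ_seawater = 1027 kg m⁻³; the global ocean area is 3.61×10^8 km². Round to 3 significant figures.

Required water volume = Δh × A = 0.38 m × 3.61×10^14 m² = 1.372×10^14 m³ = 1.372×10^5 km³.
Ice volume = water volume × ρ_w/ρ_ice = 1.372×10^5 × 1027/911 = 1.55×10^5 km³.

≈ 1.55×10^5 km³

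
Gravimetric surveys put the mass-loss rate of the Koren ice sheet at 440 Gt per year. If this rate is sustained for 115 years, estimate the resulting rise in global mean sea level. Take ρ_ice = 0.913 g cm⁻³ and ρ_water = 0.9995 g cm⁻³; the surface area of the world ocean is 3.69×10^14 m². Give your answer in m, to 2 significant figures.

Total mass lost = 440 Gt/yr × 115 yr = 5.060×10^4 Gt = 5.060×10^16 kg.
ρ_w = 0.9995 g cm⁻³ = 999.5 kg m⁻³, so water volume = 5.060×10^16 / 999.5 = 5.063×10^13 m³.
Δh = 5.063×10^13 / 3.69×10^14 = 0.137 m.

≈ 0.14 m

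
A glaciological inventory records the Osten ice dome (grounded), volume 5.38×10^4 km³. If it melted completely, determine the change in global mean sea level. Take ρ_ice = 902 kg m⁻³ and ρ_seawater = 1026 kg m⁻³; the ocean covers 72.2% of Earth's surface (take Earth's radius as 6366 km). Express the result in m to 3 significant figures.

Osten: 5.38×10^4 km³ × (902/1026) = 4.730×10^4 km³ of water.
Spread over 3.68×10^14 m² of ocean, Δh = 4.730×10^13 / 3.68×10^14 = 0.129 m.

≈ 0.129 m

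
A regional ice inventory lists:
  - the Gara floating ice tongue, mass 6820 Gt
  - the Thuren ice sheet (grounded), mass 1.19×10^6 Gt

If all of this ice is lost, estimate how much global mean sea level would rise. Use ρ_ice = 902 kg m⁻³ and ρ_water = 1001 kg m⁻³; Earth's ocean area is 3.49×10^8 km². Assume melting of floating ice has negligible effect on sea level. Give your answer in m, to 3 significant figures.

≈ 3.41 m

The Gara floating ice tongue is floating and already displaces its own weight of water, so its melt adds essentially nothing to sea level.
Thuren: 1.19×10^6 Gt = 1.190×10^18 kg; dividing by ρ_w = 1001 kg m⁻³ gives 1.189×10^15 m³ of water.
Total added water ≈ 1.189×10^15 m³ over 3.49×10^14 m² → Δh = 3.41 m.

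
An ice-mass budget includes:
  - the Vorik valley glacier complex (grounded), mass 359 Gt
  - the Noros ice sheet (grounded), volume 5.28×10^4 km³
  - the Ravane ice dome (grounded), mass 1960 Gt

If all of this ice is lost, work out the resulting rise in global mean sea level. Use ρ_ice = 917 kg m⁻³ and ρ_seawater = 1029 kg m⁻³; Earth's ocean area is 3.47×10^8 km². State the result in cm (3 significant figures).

≈ 14.2 cm

Vorik: 359 Gt = 3.590×10^14 kg; dividing by ρ_w = 1029 kg m⁻³ gives 3.489×10^11 m³ of water.
Noros: 5.28×10^4 km³ × (917/1029) = 4.705×10^4 km³ of water.
Ravane: 1960 Gt = 1.960×10^15 kg; dividing by ρ_w = 1029 kg m⁻³ gives 1.905×10^12 m³ of water.
Total added water ≈ 4.931×10^13 m³ over 3.47×10^14 m² → Δh = 0.142 m = 14.2 cm.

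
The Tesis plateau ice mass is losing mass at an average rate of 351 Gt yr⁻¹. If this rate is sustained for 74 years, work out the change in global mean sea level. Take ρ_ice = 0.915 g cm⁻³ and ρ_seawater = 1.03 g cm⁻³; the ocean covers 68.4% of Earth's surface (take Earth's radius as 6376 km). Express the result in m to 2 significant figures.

Total mass lost = 351 Gt/yr × 74 yr = 2.597×10^4 Gt = 2.597×10^16 kg.
ρ_w = 1.03 g cm⁻³ = 1030 kg m⁻³, so water volume = 2.597×10^16 / 1030 = 2.522×10^13 m³.
Δh = 2.522×10^13 / 3.49×10^14 = 0.0722 m.

≈ 0.072 m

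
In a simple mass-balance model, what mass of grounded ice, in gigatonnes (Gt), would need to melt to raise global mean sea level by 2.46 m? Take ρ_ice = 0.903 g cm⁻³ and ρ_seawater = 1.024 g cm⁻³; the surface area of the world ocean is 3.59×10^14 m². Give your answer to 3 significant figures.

≈ 9.04×10^5 Gt

Required water volume = Δh × A = 2.46 m × 3.59×10^14 m² = 8.831×10^14 m³.
ρ_w = 1.024 g cm⁻³ = 1024 kg m⁻³, so the mass of water = 8.831×10^14 m³ × 1024 kg m⁻³ = 9.043×10^17 kg = 9.04×10^5 Gt (and the same mass of ice, by conservation).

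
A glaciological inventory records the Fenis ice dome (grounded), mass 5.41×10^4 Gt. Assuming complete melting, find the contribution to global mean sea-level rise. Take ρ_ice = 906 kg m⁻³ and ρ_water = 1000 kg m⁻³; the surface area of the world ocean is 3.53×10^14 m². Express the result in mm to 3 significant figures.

≈ 153 mm

Fenis: 5.41×10^4 Gt = 5.410×10^16 kg; dividing by ρ_w = 1000 kg m⁻³ gives 5.410×10^13 m³ of water.
Spread over 3.53×10^14 m² of ocean, Δh = 5.410×10^13 / 3.53×10^14 = 0.153 m = 153 mm.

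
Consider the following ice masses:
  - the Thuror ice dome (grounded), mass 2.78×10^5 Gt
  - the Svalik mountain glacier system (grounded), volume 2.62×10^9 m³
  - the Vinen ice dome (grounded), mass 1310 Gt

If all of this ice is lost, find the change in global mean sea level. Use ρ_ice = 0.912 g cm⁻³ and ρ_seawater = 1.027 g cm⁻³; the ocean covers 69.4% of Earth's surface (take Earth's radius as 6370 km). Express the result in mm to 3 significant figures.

Thuror: 2.78×10^5 Gt = 2.780×10^17 kg; dividing by ρ_w = 1.027 g cm⁻³ = 1027 kg m⁻³ gives 2.707×10^14 m³ of water.
Svalik: 2.62×10^9 m³ × (912/1027) = 2.327×10^9 m³ of water.
Vinen: 1310 Gt = 1.310×10^15 kg; dividing by ρ_w = 1027 kg m⁻³ gives 1.276×10^12 m³ of water.
Total added water ≈ 2.720×10^14 m³ over 3.54×10^14 m² → Δh = 0.769 m = 769 mm.

≈ 769 mm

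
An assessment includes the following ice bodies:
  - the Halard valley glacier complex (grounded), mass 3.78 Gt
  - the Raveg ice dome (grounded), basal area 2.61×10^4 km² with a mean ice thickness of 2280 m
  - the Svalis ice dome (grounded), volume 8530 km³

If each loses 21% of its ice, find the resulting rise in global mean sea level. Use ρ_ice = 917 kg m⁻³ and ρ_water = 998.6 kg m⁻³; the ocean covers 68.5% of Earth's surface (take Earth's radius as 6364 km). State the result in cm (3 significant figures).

Halard: 0.21 × 3.78 Gt = 7.938×10^11 kg; dividing by ρ_w = 998.6 kg m⁻³ gives 7.949×10^8 m³ of water.
Raveg: ice volume = 2.61×10^4 km² × 2280 m = 5.951×10^4 km³; 0.21 × 5.951×10^4 × (917/998.6) = 1.148×10^4 km³ of water.
Svalis: 0.21 × 8530 km³ × (917/998.6) = 1645 km³ of water.
Total added water ≈ 1.312×10^13 m³ over 3.49×10^14 m² → Δh = 0.0376 m = 3.76 cm.

≈ 3.76 cm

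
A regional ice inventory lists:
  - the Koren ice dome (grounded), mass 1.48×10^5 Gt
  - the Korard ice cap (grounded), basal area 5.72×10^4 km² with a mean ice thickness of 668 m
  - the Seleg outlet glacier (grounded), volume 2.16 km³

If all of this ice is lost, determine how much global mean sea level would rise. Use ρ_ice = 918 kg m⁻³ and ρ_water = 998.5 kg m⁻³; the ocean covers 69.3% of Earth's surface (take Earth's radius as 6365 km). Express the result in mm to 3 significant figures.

≈ 520 mm

Koren: 1.48×10^5 Gt = 1.480×10^17 kg; dividing by ρ_w = 998.5 kg m⁻³ gives 1.482×10^14 m³ of water.
Korard: ice volume = 5.72×10^4 km² × 668 m = 3.821×10^4 km³; 3.821×10^4 × (918/998.5) = 3.513×10^4 km³ of water.
Seleg: 2.16 km³ × (918/998.5) = 1.986 km³ of water.
Total added water ≈ 1.834×10^14 m³ over 3.53×10^14 m² → Δh = 0.520 m = 520 mm.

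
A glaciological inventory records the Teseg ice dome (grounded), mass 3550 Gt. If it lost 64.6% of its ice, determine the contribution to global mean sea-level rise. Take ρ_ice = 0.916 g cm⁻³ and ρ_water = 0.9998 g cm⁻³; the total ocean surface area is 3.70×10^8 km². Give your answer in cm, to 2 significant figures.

Teseg: 0.646 × 3550 Gt = 2.293×10^15 kg; dividing by ρ_w = 0.9998 g cm⁻³ = 999.8 kg m⁻³ gives 2.294×10^12 m³ of water.
Spread over 3.70×10^14 m² of ocean, Δh = 2.294×10^12 / 3.70×10^14 = 6.20×10^-3 m = 0.62 cm.

≈ 0.62 cm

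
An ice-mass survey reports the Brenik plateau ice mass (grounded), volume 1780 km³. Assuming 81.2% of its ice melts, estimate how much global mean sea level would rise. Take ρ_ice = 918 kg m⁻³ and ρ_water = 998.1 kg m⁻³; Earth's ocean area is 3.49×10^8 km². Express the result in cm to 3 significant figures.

Brenik: 0.812 × 1780 km³ × (918/998.1) = 1329 km³ of water.
Spread over 3.49×10^14 m² of ocean, Δh = 1.329×10^12 / 3.49×10^14 = 3.81×10^-3 m = 0.381 cm.

≈ 0.381 cm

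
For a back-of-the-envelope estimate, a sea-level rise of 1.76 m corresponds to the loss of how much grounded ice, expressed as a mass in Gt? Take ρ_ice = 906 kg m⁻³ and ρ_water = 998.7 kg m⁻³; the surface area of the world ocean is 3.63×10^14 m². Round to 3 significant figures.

≈ 6.38×10^5 Gt

Required water volume = Δh × A = 1.76 m × 3.63×10^14 m² = 6.389×10^14 m³.
ρ_w = 998.7 kg m⁻³, so the mass of water = 6.389×10^14 m³ × 998.7 kg m⁻³ = 6.380×10^17 kg = 6.38×10^5 Gt (and the same mass of ice, by conservation).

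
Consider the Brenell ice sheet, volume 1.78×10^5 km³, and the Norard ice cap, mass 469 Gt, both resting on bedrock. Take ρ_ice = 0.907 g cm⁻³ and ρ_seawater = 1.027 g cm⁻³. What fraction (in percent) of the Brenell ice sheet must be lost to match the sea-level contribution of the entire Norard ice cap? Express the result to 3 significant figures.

Equal sea-level rise means equal mass of meltwater, i.e. equal mass of ice lost.
Ice mass of Norard: 4.690×10^14 kg; ice mass of Brenell: 1.614×10^17 kg.
Fraction required = 4.690×10^14 / 1.614×10^17 = 2.90×10^-3 → 0.290 %.

≈ 0.290 %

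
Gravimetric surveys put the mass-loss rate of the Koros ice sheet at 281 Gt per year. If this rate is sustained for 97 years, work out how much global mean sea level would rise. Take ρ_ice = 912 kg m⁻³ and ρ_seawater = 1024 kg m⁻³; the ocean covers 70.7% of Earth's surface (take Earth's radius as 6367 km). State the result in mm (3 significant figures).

Total mass lost = 281 Gt/yr × 97 yr = 2.726×10^4 Gt = 2.726×10^16 kg.
ρ_w = 1024 kg m⁻³, so water volume = 2.726×10^16 / 1024 = 2.662×10^13 m³.
Δh = 2.662×10^13 / 3.60×10^14 = 0.0739 m = 73.9 mm.

≈ 73.9 mm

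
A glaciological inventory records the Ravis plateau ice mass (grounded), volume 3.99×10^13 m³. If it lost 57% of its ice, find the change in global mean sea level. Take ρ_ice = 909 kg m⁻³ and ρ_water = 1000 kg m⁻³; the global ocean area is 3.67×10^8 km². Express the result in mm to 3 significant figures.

Ravis: 0.57 × 3.99×10^13 m³ × (909/1000) = 2.067×10^13 m³ of water.
Spread over 3.67×10^14 m² of ocean, Δh = 2.067×10^13 / 3.67×10^14 = 0.0563 m = 56.3 mm.

≈ 56.3 mm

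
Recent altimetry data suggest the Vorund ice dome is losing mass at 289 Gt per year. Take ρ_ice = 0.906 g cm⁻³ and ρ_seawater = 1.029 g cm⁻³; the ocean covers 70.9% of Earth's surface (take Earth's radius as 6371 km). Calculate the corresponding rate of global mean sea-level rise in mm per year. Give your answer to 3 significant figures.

ρ_w = 1.029 g cm⁻³ = 1029 kg m⁻³. Annual water volume added = 289 Gt / ρ_w = 2.890×10^14 kg / 1029 kg m⁻³ = 2.809×10^11 m³.
Δh per year = 2.809×10^11 / 3.62×10^14 = 7.77×10^-4 m = 0.777 mm.

≈ 0.777 mm/yr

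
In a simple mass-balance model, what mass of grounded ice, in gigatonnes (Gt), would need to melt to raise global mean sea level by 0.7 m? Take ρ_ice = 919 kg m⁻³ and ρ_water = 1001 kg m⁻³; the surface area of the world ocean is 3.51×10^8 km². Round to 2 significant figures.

≈ 2.5×10^5 Gt

Required water volume = Δh × A = 0.7 m × 3.51×10^14 m² = 2.457×10^14 m³.
ρ_w = 1001 kg m⁻³, so the mass of water = 2.457×10^14 m³ × 1001 kg m⁻³ = 2.459×10^17 kg = 2.5×10^5 Gt (and the same mass of ice, by conservation).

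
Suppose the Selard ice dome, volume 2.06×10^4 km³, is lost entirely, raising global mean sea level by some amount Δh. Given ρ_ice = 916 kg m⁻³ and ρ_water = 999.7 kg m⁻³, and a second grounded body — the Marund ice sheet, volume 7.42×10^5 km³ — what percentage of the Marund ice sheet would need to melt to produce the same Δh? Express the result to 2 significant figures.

Equal sea-level rise means equal mass of meltwater, i.e. equal mass of ice lost.
Ice mass of Selard: 1.887×10^16 kg; ice mass of Marund: 6.797×10^17 kg.
Fraction required = 1.887×10^16 / 6.797×10^17 = 0.0278 → 2.8 %.

≈ 2.8 %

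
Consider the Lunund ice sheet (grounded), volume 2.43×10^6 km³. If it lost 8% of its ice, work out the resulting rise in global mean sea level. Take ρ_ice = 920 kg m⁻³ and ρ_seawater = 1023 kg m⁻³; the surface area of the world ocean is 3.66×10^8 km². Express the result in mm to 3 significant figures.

≈ 478 mm

Lunund: 0.08 × 2.43×10^6 km³ × (920/1023) = 1.748×10^5 km³ of water.
Spread over 3.66×10^14 m² of ocean, Δh = 1.748×10^14 / 3.66×10^14 = 0.478 m = 478 mm.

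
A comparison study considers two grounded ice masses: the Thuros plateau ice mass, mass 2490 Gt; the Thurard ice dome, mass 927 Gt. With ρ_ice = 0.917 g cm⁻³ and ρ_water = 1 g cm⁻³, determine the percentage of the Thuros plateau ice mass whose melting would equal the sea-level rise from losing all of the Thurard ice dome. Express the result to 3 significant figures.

Equal sea-level rise means equal mass of meltwater, i.e. equal mass of ice lost.
Ice mass of Thurard: 9.270×10^14 kg; ice mass of Thuros: 2.490×10^15 kg.
Fraction required = 9.270×10^14 / 2.490×10^15 = 0.372 → 37.2 %.

≈ 37.2 %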